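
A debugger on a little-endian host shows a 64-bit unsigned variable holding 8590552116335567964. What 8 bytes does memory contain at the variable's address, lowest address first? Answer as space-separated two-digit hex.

8590552116335567964 in hexadecimal, padded to 64 bits, is 0x7737C5A296A9645C.
Split into bytes (most-significant first): 77 37 C5 A2 96 A9 64 5C.
In little-endian order the low byte comes first in memory.
So at ascending addresses the bytes are 5C 64 A9 96 A2 C5 37 77.

5C 64 A9 96 A2 C5 37 77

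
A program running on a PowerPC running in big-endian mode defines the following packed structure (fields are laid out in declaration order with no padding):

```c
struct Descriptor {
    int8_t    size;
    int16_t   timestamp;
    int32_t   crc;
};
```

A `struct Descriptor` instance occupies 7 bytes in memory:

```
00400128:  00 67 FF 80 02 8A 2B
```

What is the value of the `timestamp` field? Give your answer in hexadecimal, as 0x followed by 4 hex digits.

`timestamp` follows `size` (1 byte), so it starts at byte offset 1 and occupies 2 bytes.
Bytes at offsets 1..2: 67 FF.
Big-endian stores the most-significant byte at the lowest address.
The bytes are already most-significant first: 0x67FF.

0x67FF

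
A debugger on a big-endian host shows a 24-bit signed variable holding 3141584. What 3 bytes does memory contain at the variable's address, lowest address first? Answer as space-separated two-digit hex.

2F EF D0

3141584 in hexadecimal, padded to 24 bits, is 0x2FEFD0.
Split into bytes (most-significant first): 2F EF D0.
In big-endian order the high byte comes first in memory.
So the memory order matches the most-significant-first order: 2F EF D0.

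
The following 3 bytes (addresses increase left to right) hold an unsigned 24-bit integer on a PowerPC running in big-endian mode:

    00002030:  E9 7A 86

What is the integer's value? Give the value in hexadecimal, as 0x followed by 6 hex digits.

In big-endian order the high byte comes first in memory.
The bytes are already most-significant first: 0xE97A86.

0xE97A86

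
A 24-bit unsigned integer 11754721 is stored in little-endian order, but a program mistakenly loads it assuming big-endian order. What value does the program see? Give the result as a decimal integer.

11754721 in 24-bit hexadecimal is 0xB35CE1.
Stored little-endian, the bytes at ascending addresses are E1 5C B3.
Read back as big-endian, the last byte is least significant, giving 0xE15CB3.
0xE15CB3 = 14769331.

14769331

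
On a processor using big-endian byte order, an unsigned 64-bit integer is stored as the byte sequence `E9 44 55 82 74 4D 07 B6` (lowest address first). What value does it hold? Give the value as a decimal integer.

16808653728038848438

Big-endian: lowest address holds the most-significant byte.
The bytes are already most-significant first: 0xE9445582744D07B6.
0xE9445582744D07B6 = 16808653728038848438.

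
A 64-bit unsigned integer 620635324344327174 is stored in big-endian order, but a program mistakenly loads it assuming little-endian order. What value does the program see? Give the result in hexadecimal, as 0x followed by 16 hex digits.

620635324344327174 in 64-bit hexadecimal is 0x089CF08A0A9A5C06.
Stored big-endian, the bytes at ascending addresses are 08 9C F0 8A 0A 9A 5C 06.
Read back as little-endian, the first byte is least significant, giving 0x065C9A0A8AF09C08.

0x065C9A0A8AF09C08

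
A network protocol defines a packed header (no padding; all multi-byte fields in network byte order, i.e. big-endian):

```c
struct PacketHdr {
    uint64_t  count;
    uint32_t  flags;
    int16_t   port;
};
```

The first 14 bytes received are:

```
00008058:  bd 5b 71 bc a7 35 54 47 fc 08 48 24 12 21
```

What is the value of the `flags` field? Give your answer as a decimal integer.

4228401188

`flags` follows `count` (8 bytes), so it starts at byte offset 8 and occupies 4 bytes.
Bytes at offsets 8..11: FC 08 48 24.
Big-endian stores the most-significant byte at the lowest address.
The bytes are already most-significant first: 0xFC084824.
0xFC084824 = 4228401188.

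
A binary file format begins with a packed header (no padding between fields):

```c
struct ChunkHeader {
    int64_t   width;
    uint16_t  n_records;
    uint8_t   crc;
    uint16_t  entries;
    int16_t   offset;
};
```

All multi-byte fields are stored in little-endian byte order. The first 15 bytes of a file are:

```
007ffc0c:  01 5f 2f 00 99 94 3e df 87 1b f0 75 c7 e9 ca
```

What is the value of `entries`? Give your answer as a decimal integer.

51061

`entries` follows `width` (8 B), `n_records` (2 B), `crc` (1 B), so it starts at offset 8 + 2 + 1 = 11 and occupies 2 bytes.
Bytes at offsets 11..12: 75 C7.
Little-endian: lowest address holds the least-significant byte.
Reassemble most-significant byte first: C7 75 → 0xC775.
0xC775 = 51061.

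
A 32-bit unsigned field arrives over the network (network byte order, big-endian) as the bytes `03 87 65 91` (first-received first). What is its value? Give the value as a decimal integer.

59205009

In big-endian order the high byte comes first in memory.
The bytes are already most-significant first: 0x03876591.
0x03876591 = 59205009.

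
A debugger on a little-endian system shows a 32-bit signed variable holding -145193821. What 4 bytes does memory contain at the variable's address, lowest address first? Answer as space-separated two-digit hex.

Two's complement of -145193821 in 32 bits: 145193821 = 0x08A77B5D; invert → 0xF75884A2; add 1 → 0xF75884A3.
Split into bytes (most-significant first): F7 58 84 A3.
Little-endian: lowest address holds the least-significant byte.
So at ascending addresses the bytes are A3 84 58 F7.

A3 84 58 F7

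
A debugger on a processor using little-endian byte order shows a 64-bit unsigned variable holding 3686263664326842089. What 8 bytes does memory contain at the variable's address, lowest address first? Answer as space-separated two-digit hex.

3686263664326842089 in hexadecimal, padded to 64 bits, is 0x33283D45A4A196E9.
Split into bytes (most-significant first): 33 28 3D 45 A4 A1 96 E9.
Little-endian: lowest address holds the least-significant byte.
So at ascending addresses the bytes are E9 96 A1 A4 45 3D 28 33.

E9 96 A1 A4 45 3D 28 33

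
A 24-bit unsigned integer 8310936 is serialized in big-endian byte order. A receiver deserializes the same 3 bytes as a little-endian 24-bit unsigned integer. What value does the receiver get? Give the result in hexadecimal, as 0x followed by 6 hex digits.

8310936 in 24-bit hexadecimal is 0x7ED098.
Stored big-endian, the bytes at ascending addresses are 7E D0 98.
Read back as little-endian, the first byte is least significant, giving 0x98D07E.

0x98D07E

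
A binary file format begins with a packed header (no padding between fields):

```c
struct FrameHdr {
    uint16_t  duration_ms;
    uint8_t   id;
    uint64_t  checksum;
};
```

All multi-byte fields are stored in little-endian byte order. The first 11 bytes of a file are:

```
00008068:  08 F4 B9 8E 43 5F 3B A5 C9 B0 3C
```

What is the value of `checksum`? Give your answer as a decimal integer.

4373216949679637390

`checksum` follows `duration_ms` (2 B), `id` (1 B), so it starts at offset 2 + 1 = 3 and occupies 8 bytes.
Bytes at offsets 3..10: 8E 43 5F 3B A5 C9 B0 3C.
Little-endian stores the least-significant byte at the lowest address.
Reassemble most-significant byte first: 3C B0 C9 A5 3B 5F 43 8E → 0x3CB0C9A53B5F438E.
0x3CB0C9A53B5F438E = 4373216949679637390.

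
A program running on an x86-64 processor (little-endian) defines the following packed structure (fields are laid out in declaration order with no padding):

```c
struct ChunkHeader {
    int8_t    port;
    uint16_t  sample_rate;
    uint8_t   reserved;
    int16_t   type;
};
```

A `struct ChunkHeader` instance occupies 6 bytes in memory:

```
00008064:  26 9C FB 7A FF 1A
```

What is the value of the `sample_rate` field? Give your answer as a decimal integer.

64412

`sample_rate` follows `port` (1 byte), so it starts at byte offset 1 and occupies 2 bytes.
Bytes at offsets 1..2: 9C FB.
Little-endian stores the least-significant byte at the lowest address.
Reassemble most-significant byte first: FB 9C → 0xFB9C.
0xFB9C = 64412.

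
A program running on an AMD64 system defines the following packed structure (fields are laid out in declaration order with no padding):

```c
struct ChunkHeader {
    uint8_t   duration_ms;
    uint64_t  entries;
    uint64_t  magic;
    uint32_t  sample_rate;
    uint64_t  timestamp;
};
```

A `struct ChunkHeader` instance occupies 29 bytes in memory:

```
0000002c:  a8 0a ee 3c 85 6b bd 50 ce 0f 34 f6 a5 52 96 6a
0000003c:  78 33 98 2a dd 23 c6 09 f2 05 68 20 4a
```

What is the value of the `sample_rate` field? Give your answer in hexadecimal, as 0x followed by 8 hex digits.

0xDD2A9833

`sample_rate` follows `duration_ms` (1 B), `entries` (8 B), `magic` (8 B), so it starts at offset 1 + 8 + 8 = 17 and occupies 4 bytes.
Bytes at offsets 17..20: 33 98 2A DD.
Little-endian stores the least-significant byte at the lowest address.
Reassemble most-significant byte first: DD 2A 98 33 → 0xDD2A9833.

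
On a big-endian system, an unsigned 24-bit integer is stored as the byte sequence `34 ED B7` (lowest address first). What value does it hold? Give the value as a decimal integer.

3468727

Big-endian: lowest address holds the most-significant byte.
The bytes are already most-significant first: 0x34EDB7.
0x34EDB7 = 3468727.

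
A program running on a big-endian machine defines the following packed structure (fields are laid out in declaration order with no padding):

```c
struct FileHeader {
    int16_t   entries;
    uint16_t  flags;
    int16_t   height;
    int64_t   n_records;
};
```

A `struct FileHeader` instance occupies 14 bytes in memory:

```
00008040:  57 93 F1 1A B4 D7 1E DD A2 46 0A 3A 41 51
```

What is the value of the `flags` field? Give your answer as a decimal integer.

61722

`flags` follows `entries` (2 bytes), so it starts at byte offset 2 and occupies 2 bytes.
Bytes at offsets 2..3: F1 1A.
Big-endian: lowest address holds the most-significant byte.
The bytes are already most-significant first: 0xF11A.
0xF11A = 61722.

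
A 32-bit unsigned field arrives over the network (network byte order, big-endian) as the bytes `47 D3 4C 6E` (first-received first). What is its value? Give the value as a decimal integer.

1205029998

In big-endian order the high byte comes first in memory.
The bytes are already most-significant first: 0x47D34C6E.
0x47D34C6E = 1205029998.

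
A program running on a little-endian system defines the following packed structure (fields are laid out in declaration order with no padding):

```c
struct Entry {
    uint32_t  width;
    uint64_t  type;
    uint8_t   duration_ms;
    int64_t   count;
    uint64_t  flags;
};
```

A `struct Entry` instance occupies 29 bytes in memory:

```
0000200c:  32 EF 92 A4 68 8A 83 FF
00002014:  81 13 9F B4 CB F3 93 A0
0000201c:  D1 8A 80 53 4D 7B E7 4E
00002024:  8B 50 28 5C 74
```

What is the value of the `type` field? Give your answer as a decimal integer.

13015142897182542440

`type` follows `width` (4 bytes), so it starts at byte offset 4 and occupies 8 bytes.
Bytes at offsets 4..11: 68 8A 83 FF 81 13 9F B4.
Little-endian: lowest address holds the least-significant byte.
Reassemble most-significant byte first: B4 9F 13 81 FF 83 8A 68 → 0xB49F1381FF838A68.
0xB49F1381FF838A68 = 13015142897182542440.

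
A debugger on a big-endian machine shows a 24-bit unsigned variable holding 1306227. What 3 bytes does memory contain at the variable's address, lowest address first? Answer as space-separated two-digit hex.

1306227 in hexadecimal, padded to 24 bits, is 0x13EE73.
Split into bytes (most-significant first): 13 EE 73.
Big-endian: lowest address holds the most-significant byte.
So the memory order matches the most-significant-first order: 13 EE 73.

13 EE 73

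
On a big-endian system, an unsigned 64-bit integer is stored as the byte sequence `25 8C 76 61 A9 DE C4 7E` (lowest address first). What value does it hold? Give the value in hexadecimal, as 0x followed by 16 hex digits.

0x258C7661A9DEC47E

Big-endian stores the most-significant byte at the lowest address.
The bytes are already most-significant first: 0x258C7661A9DEC47E.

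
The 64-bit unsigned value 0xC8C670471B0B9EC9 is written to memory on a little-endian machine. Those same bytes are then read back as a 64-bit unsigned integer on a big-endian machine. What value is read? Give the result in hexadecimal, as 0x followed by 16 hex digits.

Stored little-endian, the bytes at ascending addresses are C9 9E 0B 1B 47 70 C6 C8.
Read back as big-endian, the last byte is least significant, giving 0xC99E0B1B4770C6C8.

0xC99E0B1B4770C6C8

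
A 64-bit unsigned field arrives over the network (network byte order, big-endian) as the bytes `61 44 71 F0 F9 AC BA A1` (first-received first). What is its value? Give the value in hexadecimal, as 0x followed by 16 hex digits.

0x614471F0F9ACBAA1

Big-endian: lowest address holds the most-significant byte.
The bytes are already most-significant first: 0x614471F0F9ACBAA1.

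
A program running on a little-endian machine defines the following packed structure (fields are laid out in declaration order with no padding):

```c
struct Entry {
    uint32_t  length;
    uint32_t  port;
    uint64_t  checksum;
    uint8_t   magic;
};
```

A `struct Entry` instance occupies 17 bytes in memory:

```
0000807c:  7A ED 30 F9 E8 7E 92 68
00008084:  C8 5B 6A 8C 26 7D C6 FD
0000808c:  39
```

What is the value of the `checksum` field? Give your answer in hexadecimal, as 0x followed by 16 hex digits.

0xFDC67D268C6A5BC8

`checksum` follows `length` (4 B), `port` (4 B), so it starts at offset 4 + 4 = 8 and occupies 8 bytes.
Bytes at offsets 8..15: C8 5B 6A 8C 26 7D C6 FD.
Little-endian stores the least-significant byte at the lowest address.
Reassemble most-significant byte first: FD C6 7D 26 8C 6A 5B C8 → 0xFDC67D268C6A5BC8.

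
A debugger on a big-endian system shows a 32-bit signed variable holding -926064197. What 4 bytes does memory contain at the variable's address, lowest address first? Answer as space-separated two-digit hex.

C8 CD 61 BB

Two's complement of -926064197 in 32 bits: 926064197 = 0x37329E45; invert → 0xC8CD61BA; add 1 → 0xC8CD61BB.
Split into bytes (most-significant first): C8 CD 61 BB.
In big-endian order the high byte comes first in memory.
So the memory order matches the most-significant-first order: C8 CD 61 BB.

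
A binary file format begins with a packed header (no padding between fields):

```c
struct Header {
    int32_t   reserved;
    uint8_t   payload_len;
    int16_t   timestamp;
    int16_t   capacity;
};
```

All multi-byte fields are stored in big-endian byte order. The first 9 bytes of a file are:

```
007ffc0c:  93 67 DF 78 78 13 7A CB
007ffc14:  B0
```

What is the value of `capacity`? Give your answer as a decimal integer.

-13392

`capacity` follows `reserved` (4 B), `payload_len` (1 B), `timestamp` (2 B), so it starts at offset 4 + 1 + 2 = 7 and occupies 2 bytes.
Bytes at offsets 7..8: CB B0.
Big-endian: lowest address holds the most-significant byte.
The bytes are already most-significant first: 0xCBB0.
Top bit is set, so as a signed 16-bit value this is 0xCBB0 − 2^16 = -13392.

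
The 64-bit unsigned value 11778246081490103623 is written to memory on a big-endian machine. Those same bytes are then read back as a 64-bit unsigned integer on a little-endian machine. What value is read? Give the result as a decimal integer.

5164883597525284003

11778246081490103623 in 64-bit hexadecimal is 0xA374BC68445AAD47.
Stored big-endian, the bytes at ascending addresses are A3 74 BC 68 44 5A AD 47.
Read back as little-endian, the first byte is least significant, giving 0x47AD5A4468BC74A3.
0x47AD5A4468BC74A3 = 5164883597525284003.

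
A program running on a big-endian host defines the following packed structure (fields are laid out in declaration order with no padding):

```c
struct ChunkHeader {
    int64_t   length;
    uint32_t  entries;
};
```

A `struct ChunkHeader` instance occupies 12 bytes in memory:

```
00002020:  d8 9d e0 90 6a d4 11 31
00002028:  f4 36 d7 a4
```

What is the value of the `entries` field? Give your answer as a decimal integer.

4097234852

`entries` follows `length` (8 bytes), so it starts at byte offset 8 and occupies 4 bytes.
Bytes at offsets 8..11: F4 36 D7 A4.
Big-endian stores the most-significant byte at the lowest address.
The bytes are already most-significant first: 0xF436D7A4.
0xF436D7A4 = 4097234852.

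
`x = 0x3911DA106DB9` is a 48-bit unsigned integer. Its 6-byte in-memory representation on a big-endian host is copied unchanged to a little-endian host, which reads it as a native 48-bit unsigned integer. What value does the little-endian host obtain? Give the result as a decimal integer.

Stored big-endian, the bytes at ascending addresses are 39 11 DA 10 6D B9.
Read back as little-endian, the first byte is least significant, giving 0xB96D10DA1139.
0xB96D10DA1139 = 203878085300537.

203878085300537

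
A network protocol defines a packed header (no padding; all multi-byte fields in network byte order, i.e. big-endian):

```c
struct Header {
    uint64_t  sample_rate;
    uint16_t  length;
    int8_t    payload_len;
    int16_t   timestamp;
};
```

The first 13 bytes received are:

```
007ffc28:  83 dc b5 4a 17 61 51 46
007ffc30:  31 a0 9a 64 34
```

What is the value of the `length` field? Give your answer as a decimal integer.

`length` follows `sample_rate` (8 bytes), so it starts at byte offset 8 and occupies 2 bytes.
Bytes at offsets 8..9: 31 A0.
Big-endian stores the most-significant byte at the lowest address.
The bytes are already most-significant first: 0x31A0.
0x31A0 = 12704.

12704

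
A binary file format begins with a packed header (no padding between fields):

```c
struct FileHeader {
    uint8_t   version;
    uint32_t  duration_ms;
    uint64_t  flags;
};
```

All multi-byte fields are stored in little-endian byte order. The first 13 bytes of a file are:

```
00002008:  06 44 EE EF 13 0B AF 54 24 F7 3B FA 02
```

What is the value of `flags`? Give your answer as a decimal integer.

`flags` follows `version` (1 B), `duration_ms` (4 B), so it starts at offset 1 + 4 = 5 and occupies 8 bytes.
Bytes at offsets 5..12: 0B AF 54 24 F7 3B FA 02.
Little-endian: lowest address holds the least-significant byte.
Reassemble most-significant byte first: 02 FA 3B F7 24 54 AF 0B → 0x02FA3BF72454AF0B.
0x02FA3BF72454AF0B = 214549864906010379.

214549864906010379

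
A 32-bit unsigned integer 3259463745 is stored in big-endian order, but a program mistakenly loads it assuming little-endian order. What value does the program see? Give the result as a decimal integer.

3259463745 in 32-bit hexadecimal is 0xC2477841.
Stored big-endian, the bytes at ascending addresses are C2 47 78 41.
Read back as little-endian, the first byte is least significant, giving 0x417847C2.
0x417847C2 = 1098401730.

1098401730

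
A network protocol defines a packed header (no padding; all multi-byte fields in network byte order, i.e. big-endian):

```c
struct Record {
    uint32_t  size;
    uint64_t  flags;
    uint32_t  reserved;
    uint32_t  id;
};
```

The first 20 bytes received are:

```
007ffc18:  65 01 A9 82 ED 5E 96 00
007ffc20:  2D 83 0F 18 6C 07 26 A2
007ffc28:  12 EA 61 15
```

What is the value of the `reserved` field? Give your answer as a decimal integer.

`reserved` follows `size` (4 B), `flags` (8 B), so it starts at offset 4 + 8 = 12 and occupies 4 bytes.
Bytes at offsets 12..15: 6C 07 26 A2.
In big-endian order the high byte comes first in memory.
The bytes are already most-significant first: 0x6C0726A2.
0x6C0726A2 = 1812407970.

1812407970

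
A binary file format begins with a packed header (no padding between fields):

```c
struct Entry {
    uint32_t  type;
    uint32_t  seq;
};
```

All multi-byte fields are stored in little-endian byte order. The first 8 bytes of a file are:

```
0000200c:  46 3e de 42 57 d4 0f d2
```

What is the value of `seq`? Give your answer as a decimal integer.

`seq` follows `type` (4 bytes), so it starts at byte offset 4 and occupies 4 bytes.
Bytes at offsets 4..7: 57 D4 0F D2.
Little-endian: lowest address holds the least-significant byte.
Reassemble most-significant byte first: D2 0F D4 57 → 0xD20FD457.
0xD20FD457 = 3524252759.

3524252759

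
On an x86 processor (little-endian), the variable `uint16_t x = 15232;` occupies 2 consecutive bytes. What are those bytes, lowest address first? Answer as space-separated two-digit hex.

15232 in hexadecimal, padded to 16 bits, is 0x3B80.
Split into bytes (most-significant first): 3B 80.
Little-endian stores the least-significant byte at the lowest address.
So at ascending addresses the bytes are 80 3B.

80 3B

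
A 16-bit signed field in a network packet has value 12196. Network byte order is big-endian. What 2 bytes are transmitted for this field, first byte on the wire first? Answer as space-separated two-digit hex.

2F A4

12196 in hexadecimal, padded to 16 bits, is 0x2FA4.
Split into bytes (most-significant first): 2F A4.
In big-endian order the high byte comes first in memory.
So the memory order matches the most-significant-first order: 2F A4.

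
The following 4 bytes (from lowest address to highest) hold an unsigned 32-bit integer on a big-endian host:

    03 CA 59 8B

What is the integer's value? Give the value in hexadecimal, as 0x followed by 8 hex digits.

0x03CA598B

In big-endian order the high byte comes first in memory.
The bytes are already most-significant first: 0x03CA598B.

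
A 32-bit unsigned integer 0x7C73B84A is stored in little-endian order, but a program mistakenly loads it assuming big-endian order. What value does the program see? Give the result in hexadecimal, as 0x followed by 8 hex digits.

Stored little-endian, the bytes at ascending addresses are 4A B8 73 7C.
Read back as big-endian, the last byte is least significant, giving 0x4AB8737C.

0x4AB8737C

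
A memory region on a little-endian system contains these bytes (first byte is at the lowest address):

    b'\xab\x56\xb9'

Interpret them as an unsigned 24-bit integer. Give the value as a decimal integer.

12146347

In little-endian order the low byte comes first in memory.
Reassemble most-significant byte first: B9 56 AB → 0xB956AB.
0xB956AB = 12146347.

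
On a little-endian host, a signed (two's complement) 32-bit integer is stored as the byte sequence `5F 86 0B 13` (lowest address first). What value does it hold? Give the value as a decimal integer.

319522399

Little-endian stores the least-significant byte at the lowest address.
Reassemble most-significant byte first: 13 0B 86 5F → 0x130B865F.
0x130B865F = 319522399.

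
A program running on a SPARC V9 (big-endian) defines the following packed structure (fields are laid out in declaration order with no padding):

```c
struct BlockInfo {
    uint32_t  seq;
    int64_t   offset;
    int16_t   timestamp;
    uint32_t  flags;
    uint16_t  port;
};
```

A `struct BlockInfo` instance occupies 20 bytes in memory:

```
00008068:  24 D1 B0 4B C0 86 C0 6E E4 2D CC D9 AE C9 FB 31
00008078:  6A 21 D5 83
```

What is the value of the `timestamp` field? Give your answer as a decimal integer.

`timestamp` follows `seq` (4 B), `offset` (8 B), so it starts at offset 4 + 8 = 12 and occupies 2 bytes.
Bytes at offsets 12..13: AE C9.
In big-endian order the high byte comes first in memory.
The bytes are already most-significant first: 0xAEC9.
Top bit is set, so as a signed 16-bit value this is 0xAEC9 − 2^16 = -20791.

-20791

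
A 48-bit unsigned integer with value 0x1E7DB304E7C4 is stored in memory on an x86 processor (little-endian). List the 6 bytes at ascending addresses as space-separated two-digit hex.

Split into bytes (most-significant first): 1E 7D B3 04 E7 C4.
Little-endian: lowest address holds the least-significant byte.
So at ascending addresses the bytes are C4 E7 04 B3 7D 1E.

C4 E7 04 B3 7D 1E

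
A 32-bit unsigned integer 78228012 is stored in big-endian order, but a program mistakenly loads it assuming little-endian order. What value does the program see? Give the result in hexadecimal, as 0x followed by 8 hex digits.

78228012 in 32-bit hexadecimal is 0x04A9AA2C.
Stored big-endian, the bytes at ascending addresses are 04 A9 AA 2C.
Read back as little-endian, the first byte is least significant, giving 0x2CAAA904.

0x2CAAA904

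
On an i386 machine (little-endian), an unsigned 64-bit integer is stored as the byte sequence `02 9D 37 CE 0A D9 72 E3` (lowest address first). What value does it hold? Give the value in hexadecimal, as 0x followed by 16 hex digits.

0xE372D90ACE379D02

In little-endian order the low byte comes first in memory.
Reassemble most-significant byte first: E3 72 D9 0A CE 37 9D 02 → 0xE372D90ACE379D02.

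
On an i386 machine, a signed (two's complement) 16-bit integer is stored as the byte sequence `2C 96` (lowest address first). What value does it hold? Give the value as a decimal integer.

Little-endian stores the least-significant byte at the lowest address.
Reassemble most-significant byte first: 96 2C → 0x962C.
Top bit is set, so as a signed 16-bit value this is 0x962C − 2^16 = -27092.

-27092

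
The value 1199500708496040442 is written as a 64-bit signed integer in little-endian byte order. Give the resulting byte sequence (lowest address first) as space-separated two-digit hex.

1199500708496040442 in hexadecimal, padded to 64 bits, is 0x10A57B8A05BC61FA.
Split into bytes (most-significant first): 10 A5 7B 8A 05 BC 61 FA.
Little-endian: lowest address holds the least-significant byte.
So at ascending addresses the bytes are FA 61 BC 05 8A 7B A5 10.

FA 61 BC 05 8A 7B A5 10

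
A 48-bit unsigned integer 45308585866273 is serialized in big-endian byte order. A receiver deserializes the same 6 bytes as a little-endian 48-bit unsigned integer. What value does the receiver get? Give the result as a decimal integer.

45308585866273 in 48-bit hexadecimal is 0x29353A2A7421.
Stored big-endian, the bytes at ascending addresses are 29 35 3A 2A 74 21.
Read back as little-endian, the first byte is least significant, giving 0x21742A3A3529.
0x21742A3A3529 = 36782808380713.

36782808380713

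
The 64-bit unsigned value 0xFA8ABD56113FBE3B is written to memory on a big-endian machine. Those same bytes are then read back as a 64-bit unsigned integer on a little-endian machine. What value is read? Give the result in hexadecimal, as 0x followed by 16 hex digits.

0x3BBE3F1156BD8AFA

Stored big-endian, the bytes at ascending addresses are FA 8A BD 56 11 3F BE 3B.
Read back as little-endian, the first byte is least significant, giving 0x3BBE3F1156BD8AFA.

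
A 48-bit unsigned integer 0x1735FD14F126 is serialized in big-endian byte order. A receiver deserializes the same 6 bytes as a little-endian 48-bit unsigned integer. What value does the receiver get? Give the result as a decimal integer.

42816881112343

Stored big-endian, the bytes at ascending addresses are 17 35 FD 14 F1 26.
Read back as little-endian, the first byte is least significant, giving 0x26F114FD3517.
0x26F114FD3517 = 42816881112343.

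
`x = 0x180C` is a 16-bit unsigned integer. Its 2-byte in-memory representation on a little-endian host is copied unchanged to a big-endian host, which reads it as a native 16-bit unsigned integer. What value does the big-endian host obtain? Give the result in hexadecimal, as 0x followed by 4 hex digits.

0x0C18

Stored little-endian, the bytes at ascending addresses are 0C 18.
Read back as big-endian, the last byte is least significant, giving 0x0C18.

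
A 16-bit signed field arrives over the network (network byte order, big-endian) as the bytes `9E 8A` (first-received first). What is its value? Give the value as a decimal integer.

In big-endian order the high byte comes first in memory.
The bytes are already most-significant first: 0x9E8A.
Top bit is set, so as a signed 16-bit value this is 0x9E8A − 2^16 = -24950.

-24950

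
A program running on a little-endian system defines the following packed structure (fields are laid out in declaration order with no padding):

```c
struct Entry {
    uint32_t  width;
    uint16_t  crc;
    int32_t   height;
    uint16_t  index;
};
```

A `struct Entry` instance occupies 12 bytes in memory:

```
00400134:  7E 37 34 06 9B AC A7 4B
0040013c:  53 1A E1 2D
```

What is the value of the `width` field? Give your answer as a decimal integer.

`width` is the first field, at byte offset 0, occupying 4 bytes.
Bytes at offsets 0..3: 7E 37 34 06.
Little-endian: lowest address holds the least-significant byte.
Reassemble most-significant byte first: 06 34 37 7E → 0x0634377E.
0x0634377E = 104085374.

104085374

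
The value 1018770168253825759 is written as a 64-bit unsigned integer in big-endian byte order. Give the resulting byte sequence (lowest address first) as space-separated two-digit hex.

0E 23 66 12 02 88 C2 DF

1018770168253825759 in hexadecimal, padded to 64 bits, is 0x0E2366120288C2DF.
Split into bytes (most-significant first): 0E 23 66 12 02 88 C2 DF.
Big-endian stores the most-significant byte at the lowest address.
So the memory order matches the most-significant-first order: 0E 23 66 12 02 88 C2 DF.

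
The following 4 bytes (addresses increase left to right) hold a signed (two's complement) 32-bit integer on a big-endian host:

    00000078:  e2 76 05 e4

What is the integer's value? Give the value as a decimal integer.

-495581724

Big-endian: lowest address holds the most-significant byte.
The bytes are already most-significant first: 0xE27605E4.
Top bit is set, so as a signed 32-bit value this is 0xE27605E4 − 2^32 = -495581724.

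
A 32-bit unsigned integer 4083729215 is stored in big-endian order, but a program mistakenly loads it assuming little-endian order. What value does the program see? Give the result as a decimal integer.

1069770995

4083729215 in 32-bit hexadecimal is 0xF368C33F.
Stored big-endian, the bytes at ascending addresses are F3 68 C3 3F.
Read back as little-endian, the first byte is least significant, giving 0x3FC368F3.
0x3FC368F3 = 1069770995.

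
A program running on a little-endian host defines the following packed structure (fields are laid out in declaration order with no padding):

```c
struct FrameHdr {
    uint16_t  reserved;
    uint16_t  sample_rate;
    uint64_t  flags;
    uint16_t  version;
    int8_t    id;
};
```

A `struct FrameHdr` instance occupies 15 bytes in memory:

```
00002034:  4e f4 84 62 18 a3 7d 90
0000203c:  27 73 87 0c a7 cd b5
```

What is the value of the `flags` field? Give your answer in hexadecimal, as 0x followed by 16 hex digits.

`flags` follows `reserved` (2 B), `sample_rate` (2 B), so it starts at offset 2 + 2 = 4 and occupies 8 bytes.
Bytes at offsets 4..11: 18 A3 7D 90 27 73 87 0C.
Little-endian stores the least-significant byte at the lowest address.
Reassemble most-significant byte first: 0C 87 73 27 90 7D A3 18 → 0x0C877327907DA318.

0x0C877327907DA318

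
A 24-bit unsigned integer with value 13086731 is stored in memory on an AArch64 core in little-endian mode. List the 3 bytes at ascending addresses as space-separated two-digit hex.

13086731 in hexadecimal, padded to 24 bits, is 0xC7B00B.
Split into bytes (most-significant first): C7 B0 0B.
Little-endian: lowest address holds the least-significant byte.
So at ascending addresses the bytes are 0B B0 C7.

0B B0 C7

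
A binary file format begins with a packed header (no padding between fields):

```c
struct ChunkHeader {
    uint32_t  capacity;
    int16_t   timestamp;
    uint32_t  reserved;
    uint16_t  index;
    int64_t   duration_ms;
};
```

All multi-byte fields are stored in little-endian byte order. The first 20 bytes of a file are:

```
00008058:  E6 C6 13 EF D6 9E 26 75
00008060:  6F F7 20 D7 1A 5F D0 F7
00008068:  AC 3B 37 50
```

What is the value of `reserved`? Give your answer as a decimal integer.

4151276838

`reserved` follows `capacity` (4 B), `timestamp` (2 B), so it starts at offset 4 + 2 = 6 and occupies 4 bytes.
Bytes at offsets 6..9: 26 75 6F F7.
In little-endian order the low byte comes first in memory.
Reassemble most-significant byte first: F7 6F 75 26 → 0xF76F7526.
0xF76F7526 = 4151276838.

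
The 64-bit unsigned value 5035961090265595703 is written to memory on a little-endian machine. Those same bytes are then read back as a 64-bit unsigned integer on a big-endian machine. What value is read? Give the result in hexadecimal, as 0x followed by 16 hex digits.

5035961090265595703 in 64-bit hexadecimal is 0x45E353EE0FF83F37.
Stored little-endian, the bytes at ascending addresses are 37 3F F8 0F EE 53 E3 45.
Read back as big-endian, the last byte is least significant, giving 0x373FF80FEE53E345.

0x373FF80FEE53E345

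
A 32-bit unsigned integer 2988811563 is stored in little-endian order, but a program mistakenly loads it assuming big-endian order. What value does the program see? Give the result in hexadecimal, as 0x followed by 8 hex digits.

2988811563 in 32-bit hexadecimal is 0xB225A52B.
Stored little-endian, the bytes at ascending addresses are 2B A5 25 B2.
Read back as big-endian, the last byte is least significant, giving 0x2BA525B2.

0x2BA525B2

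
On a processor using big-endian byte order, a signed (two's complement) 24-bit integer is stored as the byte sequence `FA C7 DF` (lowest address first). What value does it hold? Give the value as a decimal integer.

In big-endian order the high byte comes first in memory.
The bytes are already most-significant first: 0xFAC7DF.
Top bit is set, so as a signed 24-bit value this is 0xFAC7DF − 2^24 = -342049.

-342049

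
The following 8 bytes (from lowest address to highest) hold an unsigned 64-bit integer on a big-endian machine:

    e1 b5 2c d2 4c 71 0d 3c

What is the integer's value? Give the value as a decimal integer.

Big-endian stores the most-significant byte at the lowest address.
The bytes are already most-significant first: 0xE1B52CD24C710D3C.
0xE1B52CD24C710D3C = 16263954911055646012.

16263954911055646012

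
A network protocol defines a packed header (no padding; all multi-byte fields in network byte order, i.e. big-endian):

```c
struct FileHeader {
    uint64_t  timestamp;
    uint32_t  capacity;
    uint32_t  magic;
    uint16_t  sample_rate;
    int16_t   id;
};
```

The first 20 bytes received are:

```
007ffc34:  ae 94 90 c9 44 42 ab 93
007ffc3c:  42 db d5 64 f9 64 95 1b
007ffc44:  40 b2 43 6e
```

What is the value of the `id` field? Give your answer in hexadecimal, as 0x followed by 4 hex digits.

`id` follows `timestamp` (8 B), `capacity` (4 B), `magic` (4 B), `sample_rate` (2 B), so it starts at offset 8 + 4 + 4 + 2 = 18 and occupies 2 bytes.
Bytes at offsets 18..19: 43 6E.
In big-endian order the high byte comes first in memory.
The bytes are already most-significant first: 0x436E.

0x436E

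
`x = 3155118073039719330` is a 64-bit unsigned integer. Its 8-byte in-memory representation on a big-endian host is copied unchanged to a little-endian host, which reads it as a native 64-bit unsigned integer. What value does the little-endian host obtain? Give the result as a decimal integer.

3155118073039719330 in 64-bit hexadecimal is 0x2BC93B2BBFF28BA2.
Stored big-endian, the bytes at ascending addresses are 2B C9 3B 2B BF F2 8B A2.
Read back as little-endian, the first byte is least significant, giving 0xA28BF2BF2B3BC92B.
0xA28BF2BF2B3BC92B = 11712722158785120555.

11712722158785120555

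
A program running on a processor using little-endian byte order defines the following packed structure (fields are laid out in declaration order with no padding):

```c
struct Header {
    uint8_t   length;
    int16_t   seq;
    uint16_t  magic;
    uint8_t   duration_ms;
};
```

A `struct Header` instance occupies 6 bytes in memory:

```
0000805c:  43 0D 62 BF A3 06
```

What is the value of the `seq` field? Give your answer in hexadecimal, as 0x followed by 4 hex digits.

`seq` follows `length` (1 byte), so it starts at byte offset 1 and occupies 2 bytes.
Bytes at offsets 1..2: 0D 62.
Little-endian stores the least-significant byte at the lowest address.
Reassemble most-significant byte first: 62 0D → 0x620D.

0x620D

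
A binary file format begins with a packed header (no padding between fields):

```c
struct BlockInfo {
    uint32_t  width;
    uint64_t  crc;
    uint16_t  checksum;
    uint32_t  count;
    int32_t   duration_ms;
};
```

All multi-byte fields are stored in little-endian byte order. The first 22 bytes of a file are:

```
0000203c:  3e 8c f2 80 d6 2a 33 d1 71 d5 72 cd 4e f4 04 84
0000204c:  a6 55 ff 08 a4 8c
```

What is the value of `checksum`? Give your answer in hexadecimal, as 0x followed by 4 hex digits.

0xF44E

`checksum` follows `width` (4 B), `crc` (8 B), so it starts at offset 4 + 8 = 12 and occupies 2 bytes.
Bytes at offsets 12..13: 4E F4.
Little-endian stores the least-significant byte at the lowest address.
Reassemble most-significant byte first: F4 4E → 0xF44E.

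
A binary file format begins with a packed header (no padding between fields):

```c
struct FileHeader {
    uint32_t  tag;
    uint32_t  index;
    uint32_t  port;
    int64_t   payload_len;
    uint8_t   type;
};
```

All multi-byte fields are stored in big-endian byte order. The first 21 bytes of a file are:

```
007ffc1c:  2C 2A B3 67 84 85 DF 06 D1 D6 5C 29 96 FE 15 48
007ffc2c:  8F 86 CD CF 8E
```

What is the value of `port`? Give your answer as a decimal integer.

`port` follows `tag` (4 B), `index` (4 B), so it starts at offset 4 + 4 = 8 and occupies 4 bytes.
Bytes at offsets 8..11: D1 D6 5C 29.
Big-endian stores the most-significant byte at the lowest address.
The bytes are already most-significant first: 0xD1D65C29.
0xD1D65C29 = 3520486441.

3520486441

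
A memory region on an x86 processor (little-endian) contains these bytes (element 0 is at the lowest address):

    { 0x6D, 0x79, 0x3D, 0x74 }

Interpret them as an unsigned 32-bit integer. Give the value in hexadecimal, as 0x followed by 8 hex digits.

0x743D796D

In little-endian order the low byte comes first in memory.
Reassemble most-significant byte first: 74 3D 79 6D → 0x743D796D.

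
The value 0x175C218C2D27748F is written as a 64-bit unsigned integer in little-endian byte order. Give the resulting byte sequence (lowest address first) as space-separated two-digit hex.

8F 74 27 2D 8C 21 5C 17

Split into bytes (most-significant first): 17 5C 21 8C 2D 27 74 8F.
Little-endian: lowest address holds the least-significant byte.
So at ascending addresses the bytes are 8F 74 27 2D 8C 21 5C 17.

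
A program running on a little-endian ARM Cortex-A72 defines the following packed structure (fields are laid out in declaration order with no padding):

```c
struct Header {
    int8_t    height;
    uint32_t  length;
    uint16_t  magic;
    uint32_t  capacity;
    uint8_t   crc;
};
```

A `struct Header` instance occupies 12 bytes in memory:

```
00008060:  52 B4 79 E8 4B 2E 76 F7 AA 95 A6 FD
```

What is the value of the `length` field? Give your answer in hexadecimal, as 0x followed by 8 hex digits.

`length` follows `height` (1 byte), so it starts at byte offset 1 and occupies 4 bytes.
Bytes at offsets 1..4: B4 79 E8 4B.
In little-endian order the low byte comes first in memory.
Reassemble most-significant byte first: 4B E8 79 B4 → 0x4BE879B4.

0x4BE879B4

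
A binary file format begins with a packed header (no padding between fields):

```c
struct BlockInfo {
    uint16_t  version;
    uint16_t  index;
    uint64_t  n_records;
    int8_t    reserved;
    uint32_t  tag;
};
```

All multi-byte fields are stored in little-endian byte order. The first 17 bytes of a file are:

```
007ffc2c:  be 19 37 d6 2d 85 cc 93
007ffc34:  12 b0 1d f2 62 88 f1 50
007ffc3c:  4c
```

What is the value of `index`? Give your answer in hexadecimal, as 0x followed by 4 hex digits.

`index` follows `version` (2 bytes), so it starts at byte offset 2 and occupies 2 bytes.
Bytes at offsets 2..3: 37 D6.
In little-endian order the low byte comes first in memory.
Reassemble most-significant byte first: D6 37 → 0xD637.

0xD637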